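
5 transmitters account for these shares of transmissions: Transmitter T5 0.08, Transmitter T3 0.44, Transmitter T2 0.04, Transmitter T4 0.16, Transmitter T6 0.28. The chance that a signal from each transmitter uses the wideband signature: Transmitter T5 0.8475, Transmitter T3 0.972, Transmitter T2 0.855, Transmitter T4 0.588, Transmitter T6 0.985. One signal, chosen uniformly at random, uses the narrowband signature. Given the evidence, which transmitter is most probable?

Taking complements, P(narrowband | each) = Transmitter T5 0.1525, Transmitter T3 0.028, Transmitter T2 0.145, Transmitter T4 0.412, Transmitter T6 0.015.
Prior × likelihood for each hypothesis:
  Transmitter T5: 0.08 × 0.1525 = 0.0122
  Transmitter T3: 0.44 × 0.028 = 0.01232
  Transmitter T2: 0.04 × 0.145 = 0.0058
  Transmitter T4: 0.16 × 0.412 = 0.06592
  Transmitter T6: 0.28 × 0.015 = 0.0042
Normalizing constant = 0.10044.
Largest term belongs to Transmitter T4, so Transmitter T4 is most probable.

Transmitter T4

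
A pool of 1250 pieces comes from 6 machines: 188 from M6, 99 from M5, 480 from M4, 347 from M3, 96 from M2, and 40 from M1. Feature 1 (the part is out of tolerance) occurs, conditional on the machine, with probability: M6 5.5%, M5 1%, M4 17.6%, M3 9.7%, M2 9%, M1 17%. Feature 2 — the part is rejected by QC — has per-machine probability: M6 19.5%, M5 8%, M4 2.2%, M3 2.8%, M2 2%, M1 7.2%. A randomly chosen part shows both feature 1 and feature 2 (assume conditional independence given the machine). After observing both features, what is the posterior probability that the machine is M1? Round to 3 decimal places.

By Bayes' rule, posterior ∝ prior × likelihood:
  M6: 0.1504 × 0.055 × 0.195 = 0.00161304
  M5: 0.0792 × 0.01 × 0.08 = 0.00006336
  M4: 0.384 × 0.176 × 0.022 = 0.001486848
  M3: 0.2776 × 0.097 × 0.028 = 0.0007539616
  M2: 0.0768 × 0.09 × 0.02 = 0.00013824
  M1: 0.032 × 0.17 × 0.072 = 0.00039168
Normalizing constant = 0.0044471296.
P(M1 | evidence) = 0.00039168 / 0.0044471296 ≈ 0.088.

0.088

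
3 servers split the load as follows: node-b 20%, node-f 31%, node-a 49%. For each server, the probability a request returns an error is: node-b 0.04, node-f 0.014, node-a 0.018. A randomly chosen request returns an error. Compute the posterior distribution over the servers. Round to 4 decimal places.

Compute prior × likelihood for every hypothesis:
  node-b: 0.2 × 0.04 = 0.008
  node-f: 0.31 × 0.014 = 0.00434
  node-a: 0.49 × 0.018 = 0.00882
Sum = 0.02116.
P(node-b | error) = 0.008/0.02116 ≈ 0.3781
P(node-f | error) = 0.00434/0.02116 ≈ 0.2051
P(node-a | error) = 0.00882/0.02116 ≈ 0.4168

node-b 0.3781, node-f 0.2051, node-a 0.4168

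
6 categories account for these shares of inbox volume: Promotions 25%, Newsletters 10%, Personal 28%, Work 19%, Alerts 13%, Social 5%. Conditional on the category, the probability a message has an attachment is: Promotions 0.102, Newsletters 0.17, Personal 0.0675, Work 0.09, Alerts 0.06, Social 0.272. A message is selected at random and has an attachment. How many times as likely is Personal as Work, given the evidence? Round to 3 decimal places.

1.105

By Bayes' rule, posterior ∝ prior × likelihood:
  Promotions: 0.25 × 0.102 = 0.0255
  Newsletters: 0.1 × 0.17 = 0.017
  Personal: 0.28 × 0.0675 = 0.0189
  Work: 0.19 × 0.09 = 0.0171
  Alerts: 0.13 × 0.06 = 0.0078
  Social: 0.05 × 0.272 = 0.0136
Normalizing constant = 0.0999.
The ratio is 0.0189 / 0.0171 (the normalizer cancels) = 1.105.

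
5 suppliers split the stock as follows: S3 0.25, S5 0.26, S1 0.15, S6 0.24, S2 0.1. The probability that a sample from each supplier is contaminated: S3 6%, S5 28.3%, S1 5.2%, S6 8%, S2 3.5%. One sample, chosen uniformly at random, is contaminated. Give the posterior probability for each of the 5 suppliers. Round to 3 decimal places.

S3 0.126, S5 0.618, S1 0.066, S6 0.161, S2 0.029

Unnormalized posteriors (prior × likelihood):
  S3: 0.25 × 0.06 = 0.015
  S5: 0.26 × 0.283 = 0.07358
  S1: 0.15 × 0.052 = 0.0078
  S6: 0.24 × 0.08 = 0.0192
  S2: 0.1 × 0.035 = 0.0035
Total = 0.11908.
P(S3 | contaminated) = 0.015/0.11908 ≈ 0.126
P(S5 | contaminated) = 0.07358/0.11908 ≈ 0.618
P(S1 | contaminated) = 0.0078/0.11908 ≈ 0.066
P(S6 | contaminated) = 0.0192/0.11908 ≈ 0.161
P(S2 | contaminated) = 0.0035/0.11908 ≈ 0.029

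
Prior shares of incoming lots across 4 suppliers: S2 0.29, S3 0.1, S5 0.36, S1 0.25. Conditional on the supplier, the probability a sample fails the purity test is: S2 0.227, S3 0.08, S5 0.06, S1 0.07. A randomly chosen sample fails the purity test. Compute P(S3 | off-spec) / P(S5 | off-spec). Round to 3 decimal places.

Prior × likelihood for each hypothesis:
  S2: 0.29 × 0.227 = 0.06583
  S3: 0.1 × 0.08 = 0.008
  S5: 0.36 × 0.06 = 0.0216
  S1: 0.25 × 0.07 = 0.0175
Normalizing constant = 0.11293.
The ratio is 0.008 / 0.0216 (the normalizer cancels) = 0.370.

0.370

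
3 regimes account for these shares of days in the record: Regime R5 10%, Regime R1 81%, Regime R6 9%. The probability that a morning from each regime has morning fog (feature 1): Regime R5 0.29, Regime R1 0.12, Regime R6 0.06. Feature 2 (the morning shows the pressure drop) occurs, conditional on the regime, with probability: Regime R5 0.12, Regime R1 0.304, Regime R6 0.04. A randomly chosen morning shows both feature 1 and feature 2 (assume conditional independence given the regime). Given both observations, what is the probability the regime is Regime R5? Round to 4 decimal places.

Compute prior × likelihood for every hypothesis:
  Regime R5: 0.1 × 0.29 × 0.12 = 0.00348
  Regime R1: 0.81 × 0.12 × 0.304 = 0.0295488
  Regime R6: 0.09 × 0.06 × 0.04 = 0.000216
Sum = 0.0332448.
P(Regime R5 | evidence) = 0.00348 / 0.0332448 ≈ 0.1047.

0.1047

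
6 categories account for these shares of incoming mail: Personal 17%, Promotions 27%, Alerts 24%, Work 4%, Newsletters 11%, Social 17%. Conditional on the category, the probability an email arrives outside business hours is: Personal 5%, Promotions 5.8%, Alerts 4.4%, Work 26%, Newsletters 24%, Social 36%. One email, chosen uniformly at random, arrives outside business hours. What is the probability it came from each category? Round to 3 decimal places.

Personal 0.064, Promotions 0.118, Alerts 0.080, Work 0.078, Newsletters 0.199, Social 0.461

By Bayes' rule, posterior ∝ prior × likelihood:
  Personal: 0.17 × 0.05 = 0.0085
  Promotions: 0.27 × 0.058 = 0.01566
  Alerts: 0.24 × 0.044 = 0.01056
  Work: 0.04 × 0.26 = 0.0104
  Newsletters: 0.11 × 0.24 = 0.0264
  Social: 0.17 × 0.36 = 0.0612
Total = 0.13272.
P(Personal | off-hours) = 0.0085/0.13272 ≈ 0.064
P(Promotions | off-hours) = 0.01566/0.13272 ≈ 0.118
P(Alerts | off-hours) = 0.01056/0.13272 ≈ 0.080
P(Work | off-hours) = 0.0104/0.13272 ≈ 0.078
P(Newsletters | off-hours) = 0.0264/0.13272 ≈ 0.199
P(Social | off-hours) = 0.0612/0.13272 ≈ 0.461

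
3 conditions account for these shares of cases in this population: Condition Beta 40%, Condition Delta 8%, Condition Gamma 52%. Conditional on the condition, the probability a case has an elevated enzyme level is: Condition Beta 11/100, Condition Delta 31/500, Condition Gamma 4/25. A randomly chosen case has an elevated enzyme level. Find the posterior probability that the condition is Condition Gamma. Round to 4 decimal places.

Prior × likelihood for each hypothesis:
  Condition Beta: 0.4 × 0.11 = 0.044
  Condition Delta: 0.08 × 0.062 = 0.00496
  Condition Gamma: 0.52 × 0.16 = 0.0832
Sum = 0.13216.
P(Condition Gamma | evidence) = 0.0832 / 0.13216 ≈ 0.6295.

0.6295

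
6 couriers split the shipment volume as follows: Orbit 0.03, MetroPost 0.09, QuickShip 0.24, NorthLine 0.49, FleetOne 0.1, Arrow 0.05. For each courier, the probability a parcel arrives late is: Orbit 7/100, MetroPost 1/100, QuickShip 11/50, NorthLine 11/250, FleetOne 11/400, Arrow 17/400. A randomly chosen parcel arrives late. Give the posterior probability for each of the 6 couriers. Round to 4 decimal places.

Orbit 0.0255, MetroPost 0.0109, QuickShip 0.6421, NorthLine 0.2622, FleetOne 0.0334, Arrow 0.0258

Compute prior × likelihood for every hypothesis:
  Orbit: 0.03 × 0.07 = 0.0021
  MetroPost: 0.09 × 0.01 = 0.0009
  QuickShip: 0.24 × 0.22 = 0.0528
  NorthLine: 0.49 × 0.044 = 0.02156
  FleetOne: 0.1 × 0.0275 = 0.00275
  Arrow: 0.05 × 0.0425 = 0.002125
Normalizing constant = 0.082235.
P(Orbit | late) = 0.0021/0.082235 ≈ 0.0255
P(MetroPost | late) = 0.0009/0.082235 ≈ 0.0109
P(QuickShip | late) = 0.0528/0.082235 ≈ 0.6421
P(NorthLine | late) = 0.02156/0.082235 ≈ 0.2622
P(FleetOne | late) = 0.00275/0.082235 ≈ 0.0334
P(Arrow | late) = 0.002125/0.082235 ≈ 0.0258
(Check: 0.0255+0.0109+0.6421+0.2622+0.0334+0.0258 = 0.9999.)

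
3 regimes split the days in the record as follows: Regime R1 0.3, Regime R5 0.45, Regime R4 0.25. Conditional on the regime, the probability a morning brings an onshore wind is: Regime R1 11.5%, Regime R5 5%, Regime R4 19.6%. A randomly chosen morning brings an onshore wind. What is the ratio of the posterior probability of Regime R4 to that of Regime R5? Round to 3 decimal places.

By Bayes' rule, posterior ∝ prior × likelihood:
  Regime R1: 0.3 × 0.115 = 0.0345
  Regime R5: 0.45 × 0.05 = 0.0225
  Regime R4: 0.25 × 0.196 = 0.049
Normalizing constant = 0.106.
The ratio is 0.049 / 0.0225 (the normalizer cancels) = 2.178.

2.178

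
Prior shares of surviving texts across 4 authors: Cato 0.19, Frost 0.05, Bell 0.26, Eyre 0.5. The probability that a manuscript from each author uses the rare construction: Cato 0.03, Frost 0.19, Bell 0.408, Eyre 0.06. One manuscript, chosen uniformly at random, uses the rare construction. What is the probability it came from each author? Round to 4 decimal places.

Cato 0.0377, Frost 0.0628, Bell 0.7012, Eyre 0.1983

By Bayes' rule, posterior ∝ prior × likelihood:
  Cato: 0.19 × 0.03 = 0.0057
  Frost: 0.05 × 0.19 = 0.0095
  Bell: 0.26 × 0.408 = 0.10608
  Eyre: 0.5 × 0.06 = 0.03
Normalizing constant = 0.15128.
P(Cato | rare-form) = 0.0057/0.15128 ≈ 0.0377
P(Frost | rare-form) = 0.0095/0.15128 ≈ 0.0628
P(Bell | rare-form) = 0.10608/0.15128 ≈ 0.7012
P(Eyre | rare-form) = 0.03/0.15128 ≈ 0.1983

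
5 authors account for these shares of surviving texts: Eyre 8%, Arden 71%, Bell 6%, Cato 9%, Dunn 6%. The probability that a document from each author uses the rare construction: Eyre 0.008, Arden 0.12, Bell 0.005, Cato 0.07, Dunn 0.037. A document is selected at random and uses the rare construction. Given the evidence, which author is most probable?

Compute prior × likelihood for every hypothesis:
  Eyre: 0.08 × 0.008 = 0.00064
  Arden: 0.71 × 0.12 = 0.0852
  Bell: 0.06 × 0.005 = 0.0003
  Cato: 0.09 × 0.07 = 0.0063
  Dunn: 0.06 × 0.037 = 0.00222
Sum = 0.09466.
Largest term belongs to Arden, so Arden is most probable.

Arden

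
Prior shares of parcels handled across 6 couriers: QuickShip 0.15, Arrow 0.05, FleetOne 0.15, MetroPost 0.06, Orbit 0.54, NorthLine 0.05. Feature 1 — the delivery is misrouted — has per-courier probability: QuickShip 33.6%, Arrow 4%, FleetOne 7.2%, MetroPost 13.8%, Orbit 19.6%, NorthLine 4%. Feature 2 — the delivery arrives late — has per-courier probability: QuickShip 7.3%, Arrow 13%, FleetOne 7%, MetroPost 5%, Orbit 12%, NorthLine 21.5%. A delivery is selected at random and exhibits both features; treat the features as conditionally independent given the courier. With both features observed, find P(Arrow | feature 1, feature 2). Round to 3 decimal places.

0.014

Prior × likelihood for each hypothesis:
  QuickShip: 0.15 × 0.336 × 0.073 = 0.0036792
  Arrow: 0.05 × 0.04 × 0.13 = 0.00026
  FleetOne: 0.15 × 0.072 × 0.07 = 0.000756
  MetroPost: 0.06 × 0.138 × 0.05 = 0.000414
  Orbit: 0.54 × 0.196 × 0.12 = 0.0127008
  NorthLine: 0.05 × 0.04 × 0.215 = 0.00043
Sum = 0.01824.
P(Arrow | evidence) = 0.00026 / 0.01824 ≈ 0.014.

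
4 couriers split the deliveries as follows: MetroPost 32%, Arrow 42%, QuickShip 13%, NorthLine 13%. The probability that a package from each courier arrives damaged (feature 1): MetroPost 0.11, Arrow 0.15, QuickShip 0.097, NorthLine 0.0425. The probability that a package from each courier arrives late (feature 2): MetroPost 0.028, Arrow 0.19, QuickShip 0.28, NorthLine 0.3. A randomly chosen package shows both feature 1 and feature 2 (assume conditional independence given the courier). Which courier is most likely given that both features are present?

By Bayes' rule, posterior ∝ prior × likelihood:
  MetroPost: 0.32 × 0.11 × 0.028 = 0.0009856
  Arrow: 0.42 × 0.15 × 0.19 = 0.01197
  QuickShip: 0.13 × 0.097 × 0.28 = 0.0035308
  NorthLine: 0.13 × 0.0425 × 0.3 = 0.0016575
Sum = 0.0181439.
Largest term belongs to Arrow, so Arrow is most probable.

Arrow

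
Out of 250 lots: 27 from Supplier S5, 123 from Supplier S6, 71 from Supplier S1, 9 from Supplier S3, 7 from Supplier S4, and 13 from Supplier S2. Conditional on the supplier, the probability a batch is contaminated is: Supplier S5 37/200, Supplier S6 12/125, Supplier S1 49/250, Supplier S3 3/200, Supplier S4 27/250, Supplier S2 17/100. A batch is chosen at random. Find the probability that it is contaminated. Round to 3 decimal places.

By Bayes' rule, posterior ∝ prior × likelihood:
  Supplier S5: 0.108 × 0.185 = 0.01998
  Supplier S6: 0.492 × 0.096 = 0.047232
  Supplier S1: 0.284 × 0.196 = 0.055664
  Supplier S3: 0.036 × 0.015 = 0.00054
  Supplier S4: 0.028 × 0.108 = 0.003024
  Supplier S2: 0.052 × 0.17 = 0.00884
P(contaminated) = 0.01998 + 0.047232 + 0.055664 + 0.00054 + 0.003024 + 0.00884 = 0.13528 → 0.135.

0.135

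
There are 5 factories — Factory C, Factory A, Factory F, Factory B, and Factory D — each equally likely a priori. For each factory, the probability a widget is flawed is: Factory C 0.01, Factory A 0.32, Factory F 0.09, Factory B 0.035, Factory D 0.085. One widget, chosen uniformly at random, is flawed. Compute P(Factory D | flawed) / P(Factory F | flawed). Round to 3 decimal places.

Since the prior is uniform, the posterior is proportional to the likelihood:
  Factory C: 0.01
  Factory A: 0.32
  Factory F: 0.09
  Factory B: 0.035
  Factory D: 0.085
Normalizing constant = 0.54.
The ratio is 0.085 / 0.09 (the normalizer cancels) = 0.944.

0.944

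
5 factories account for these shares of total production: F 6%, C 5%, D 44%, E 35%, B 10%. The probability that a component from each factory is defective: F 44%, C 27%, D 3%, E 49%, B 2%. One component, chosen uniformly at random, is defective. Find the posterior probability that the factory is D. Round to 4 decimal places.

Unnormalized posteriors (prior × likelihood):
  F: 0.06 × 0.44 = 0.0264
  C: 0.05 × 0.27 = 0.0135
  D: 0.44 × 0.03 = 0.0132
  E: 0.35 × 0.49 = 0.1715
  B: 0.1 × 0.02 = 0.002
Total = 0.2266.
P(D | evidence) = 0.0132 / 0.2266 ≈ 0.0583.

0.0583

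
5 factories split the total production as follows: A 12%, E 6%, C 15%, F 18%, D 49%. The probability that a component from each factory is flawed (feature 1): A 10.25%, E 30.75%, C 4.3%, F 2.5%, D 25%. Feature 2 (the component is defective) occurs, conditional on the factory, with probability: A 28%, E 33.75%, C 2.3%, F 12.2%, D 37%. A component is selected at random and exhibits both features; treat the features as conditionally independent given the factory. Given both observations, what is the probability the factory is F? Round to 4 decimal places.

0.0099

Compute prior × likelihood for every hypothesis:
  A: 0.12 × 0.1025 × 0.28 = 0.003444
  E: 0.06 × 0.3075 × 0.3375 = 0.006226875
  C: 0.15 × 0.043 × 0.023 = 0.00014835
  F: 0.18 × 0.025 × 0.122 = 0.000549
  D: 0.49 × 0.25 × 0.37 = 0.045325
Total = 0.055693225.
P(F | evidence) = 0.000549 / 0.055693225 ≈ 0.0099.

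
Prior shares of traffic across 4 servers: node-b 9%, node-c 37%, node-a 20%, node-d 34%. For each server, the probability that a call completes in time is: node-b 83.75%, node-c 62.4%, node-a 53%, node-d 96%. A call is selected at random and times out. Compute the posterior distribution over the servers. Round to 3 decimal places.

node-b 0.056, node-c 0.532, node-a 0.360, node-d 0.052

Taking complements, P(timeout | each) = node-b 0.1625, node-c 0.376, node-a 0.47, node-d 0.04.
Unnormalized posteriors (prior × likelihood):
  node-b: 0.09 × 0.1625 = 0.014625
  node-c: 0.37 × 0.376 = 0.13912
  node-a: 0.2 × 0.47 = 0.094
  node-d: 0.34 × 0.04 = 0.0136
Total = 0.261345.
P(node-b | timeout) = 0.014625/0.261345 ≈ 0.056
P(node-c | timeout) = 0.13912/0.261345 ≈ 0.532
P(node-a | timeout) = 0.094/0.261345 ≈ 0.360
P(node-d | timeout) = 0.0136/0.261345 ≈ 0.052
(Check: 0.056+0.532+0.360+0.052 = 1.000.)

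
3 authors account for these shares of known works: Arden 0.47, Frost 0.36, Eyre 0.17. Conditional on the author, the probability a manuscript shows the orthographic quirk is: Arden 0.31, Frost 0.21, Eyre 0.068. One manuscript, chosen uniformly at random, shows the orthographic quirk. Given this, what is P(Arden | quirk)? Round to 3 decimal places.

0.626

Unnormalized posteriors (prior × likelihood):
  Arden: 0.47 × 0.31 = 0.1457
  Frost: 0.36 × 0.21 = 0.0756
  Eyre: 0.17 × 0.068 = 0.01156
Normalizing constant = 0.23286.
P(Arden | evidence) = 0.1457 / 0.23286 ≈ 0.626.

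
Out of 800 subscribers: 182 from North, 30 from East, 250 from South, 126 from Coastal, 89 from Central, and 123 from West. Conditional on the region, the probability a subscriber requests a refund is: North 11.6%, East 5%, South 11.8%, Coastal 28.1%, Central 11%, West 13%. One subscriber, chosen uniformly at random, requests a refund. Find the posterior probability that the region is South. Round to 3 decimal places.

By Bayes' rule, posterior ∝ prior × likelihood:
  North: 0.2275 × 0.116 = 0.02639
  East: 0.0375 × 0.05 = 0.001875
  South: 0.3125 × 0.118 = 0.036875
  Coastal: 0.1575 × 0.281 = 0.0442575
  Central: 0.11125 × 0.11 = 0.0122375
  West: 0.15375 × 0.13 = 0.0199875
Total = 0.1416225.
P(South | evidence) = 0.036875 / 0.1416225 ≈ 0.260.

0.260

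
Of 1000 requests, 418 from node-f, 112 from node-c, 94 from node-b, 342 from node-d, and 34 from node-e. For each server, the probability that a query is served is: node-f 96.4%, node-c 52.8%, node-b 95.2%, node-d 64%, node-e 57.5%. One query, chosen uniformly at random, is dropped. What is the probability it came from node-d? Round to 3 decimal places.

0.586

Taking complements, P(dropped | each) = node-f 0.036, node-c 0.472, node-b 0.048, node-d 0.36, node-e 0.425.
By Bayes' rule, posterior ∝ prior × likelihood:
  node-f: 0.418 × 0.036 = 0.015048
  node-c: 0.112 × 0.472 = 0.052864
  node-b: 0.094 × 0.048 = 0.004512
  node-d: 0.342 × 0.36 = 0.12312
  node-e: 0.034 × 0.425 = 0.01445
Sum = 0.209994.
P(node-d | evidence) = 0.12312 / 0.209994 ≈ 0.586.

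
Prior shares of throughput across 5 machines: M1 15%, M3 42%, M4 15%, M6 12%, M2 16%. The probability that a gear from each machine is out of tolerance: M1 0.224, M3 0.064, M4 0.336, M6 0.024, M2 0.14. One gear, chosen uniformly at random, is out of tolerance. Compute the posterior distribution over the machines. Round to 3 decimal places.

M1 0.247, M3 0.197, M4 0.370, M6 0.021, M2 0.165

Unnormalized posteriors (prior × likelihood):
  M1: 0.15 × 0.224 = 0.0336
  M3: 0.42 × 0.064 = 0.02688
  M4: 0.15 × 0.336 = 0.0504
  M6: 0.12 × 0.024 = 0.00288
  M2: 0.16 × 0.14 = 0.0224
Sum = 0.13616.
P(M1 | oversize) = 0.0336/0.13616 ≈ 0.247
P(M3 | oversize) = 0.02688/0.13616 ≈ 0.197
P(M4 | oversize) = 0.0504/0.13616 ≈ 0.370
P(M6 | oversize) = 0.00288/0.13616 ≈ 0.021
P(M2 | oversize) = 0.0224/0.13616 ≈ 0.165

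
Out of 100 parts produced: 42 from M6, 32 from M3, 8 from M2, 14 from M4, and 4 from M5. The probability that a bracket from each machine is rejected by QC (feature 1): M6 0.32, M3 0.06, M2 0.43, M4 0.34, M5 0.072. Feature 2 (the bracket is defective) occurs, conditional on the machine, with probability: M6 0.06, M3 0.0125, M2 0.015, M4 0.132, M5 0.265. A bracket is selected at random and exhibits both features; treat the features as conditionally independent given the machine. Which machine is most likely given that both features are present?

M6

Prior × likelihood for each hypothesis:
  M6: 0.42 × 0.32 × 0.06 = 0.008064
  M3: 0.32 × 0.06 × 0.0125 = 0.00024
  M2: 0.08 × 0.43 × 0.015 = 0.000516
  M4: 0.14 × 0.34 × 0.132 = 0.0062832
  M5: 0.04 × 0.072 × 0.265 = 0.0007632
Sum = 0.0158664.
Largest term belongs to M6, so M6 is most probable.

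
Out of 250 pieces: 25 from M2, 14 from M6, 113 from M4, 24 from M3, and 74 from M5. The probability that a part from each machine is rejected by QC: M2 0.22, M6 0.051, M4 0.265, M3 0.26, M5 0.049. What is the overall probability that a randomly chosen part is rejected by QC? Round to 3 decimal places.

By Bayes' rule, posterior ∝ prior × likelihood:
  M2: 0.1 × 0.22 = 0.022
  M6: 0.056 × 0.051 = 0.002856
  M4: 0.452 × 0.265 = 0.11978
  M3: 0.096 × 0.26 = 0.02496
  M5: 0.296 × 0.049 = 0.014504
P(rejected) = 0.022 + 0.002856 + 0.11978 + 0.02496 + 0.014504 = 0.1841 → 0.184.

0.184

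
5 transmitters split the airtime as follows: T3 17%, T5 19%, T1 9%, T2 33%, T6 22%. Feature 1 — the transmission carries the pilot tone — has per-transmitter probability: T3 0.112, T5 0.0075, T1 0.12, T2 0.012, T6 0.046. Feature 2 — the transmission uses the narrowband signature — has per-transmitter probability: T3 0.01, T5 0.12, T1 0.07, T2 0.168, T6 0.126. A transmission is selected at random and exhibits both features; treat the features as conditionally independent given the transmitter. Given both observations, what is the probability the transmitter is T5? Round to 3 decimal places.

0.056

Prior × likelihood for each hypothesis:
  T3: 0.17 × 0.112 × 0.01 = 0.0001904
  T5: 0.19 × 0.0075 × 0.12 = 0.000171
  T1: 0.09 × 0.12 × 0.07 = 0.000756
  T2: 0.33 × 0.012 × 0.168 = 0.00066528
  T6: 0.22 × 0.046 × 0.126 = 0.00127512
Total = 0.0030578.
P(T5 | evidence) = 0.000171 / 0.0030578 ≈ 0.056.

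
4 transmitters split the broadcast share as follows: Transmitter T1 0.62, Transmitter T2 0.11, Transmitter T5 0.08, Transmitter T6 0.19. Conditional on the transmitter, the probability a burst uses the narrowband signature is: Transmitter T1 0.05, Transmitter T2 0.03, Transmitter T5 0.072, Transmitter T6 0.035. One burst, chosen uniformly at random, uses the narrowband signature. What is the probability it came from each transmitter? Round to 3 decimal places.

Transmitter T1 0.664, Transmitter T2 0.071, Transmitter T5 0.123, Transmitter T6 0.142

Unnormalized posteriors (prior × likelihood):
  Transmitter T1: 0.62 × 0.05 = 0.031
  Transmitter T2: 0.11 × 0.03 = 0.0033
  Transmitter T5: 0.08 × 0.072 = 0.00576
  Transmitter T6: 0.19 × 0.035 = 0.00665
Normalizing constant = 0.04671.
P(Transmitter T1 | narrowband) = 0.031/0.04671 ≈ 0.664
P(Transmitter T2 | narrowband) = 0.0033/0.04671 ≈ 0.071
P(Transmitter T5 | narrowband) = 0.00576/0.04671 ≈ 0.123
P(Transmitter T6 | narrowband) = 0.00665/0.04671 ≈ 0.142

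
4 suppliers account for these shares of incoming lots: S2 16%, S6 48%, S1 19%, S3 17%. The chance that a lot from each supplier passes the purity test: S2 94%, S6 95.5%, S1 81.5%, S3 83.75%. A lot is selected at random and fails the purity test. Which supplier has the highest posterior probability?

Taking complements, P(off-spec | each) = S2 0.06, S6 0.045, S1 0.185, S3 0.1625.
Prior × likelihood for each hypothesis:
  S2: 0.16 × 0.06 = 0.0096
  S6: 0.48 × 0.045 = 0.0216
  S1: 0.19 × 0.185 = 0.03515
  S3: 0.17 × 0.1625 = 0.027625
Sum = 0.093975.
Largest term belongs to S1, so S1 is most probable.

S1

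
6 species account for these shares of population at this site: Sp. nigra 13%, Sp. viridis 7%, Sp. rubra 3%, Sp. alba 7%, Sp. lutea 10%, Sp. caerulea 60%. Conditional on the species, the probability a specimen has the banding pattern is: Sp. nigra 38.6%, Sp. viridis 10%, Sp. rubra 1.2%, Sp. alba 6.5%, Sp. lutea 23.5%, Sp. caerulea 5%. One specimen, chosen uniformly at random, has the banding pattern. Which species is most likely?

Sp. nigra

Prior × likelihood for each hypothesis:
  Sp. nigra: 0.13 × 0.386 = 0.05018
  Sp. viridis: 0.07 × 0.1 = 0.007
  Sp. rubra: 0.03 × 0.012 = 0.00036
  Sp. alba: 0.07 × 0.065 = 0.00455
  Sp. lutea: 0.1 × 0.235 = 0.0235
  Sp. caerulea: 0.6 × 0.05 = 0.03
Normalizing constant = 0.11559.
Largest term belongs to Sp. nigra, so Sp. nigra is most probable.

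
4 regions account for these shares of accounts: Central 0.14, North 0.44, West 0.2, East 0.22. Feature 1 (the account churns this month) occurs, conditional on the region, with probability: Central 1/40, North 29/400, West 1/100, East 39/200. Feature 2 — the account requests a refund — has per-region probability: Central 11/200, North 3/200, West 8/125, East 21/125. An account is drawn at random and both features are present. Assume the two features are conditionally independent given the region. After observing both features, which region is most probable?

East

Compute prior × likelihood for every hypothesis:
  Central: 0.14 × 0.025 × 0.055 = 0.0001925
  North: 0.44 × 0.0725 × 0.015 = 0.0004785
  West: 0.2 × 0.01 × 0.064 = 0.000128
  East: 0.22 × 0.195 × 0.168 = 0.0072072
Normalizing constant = 0.0080062.
Largest term belongs to East, so East is most probable.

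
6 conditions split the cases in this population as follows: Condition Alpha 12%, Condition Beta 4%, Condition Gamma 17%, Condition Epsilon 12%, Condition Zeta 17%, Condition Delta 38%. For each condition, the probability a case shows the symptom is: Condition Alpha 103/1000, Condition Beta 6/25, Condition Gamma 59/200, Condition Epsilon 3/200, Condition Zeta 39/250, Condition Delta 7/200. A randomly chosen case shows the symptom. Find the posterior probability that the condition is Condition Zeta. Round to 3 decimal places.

By Bayes' rule, posterior ∝ prior × likelihood:
  Condition Alpha: 0.12 × 0.103 = 0.01236
  Condition Beta: 0.04 × 0.24 = 0.0096
  Condition Gamma: 0.17 × 0.295 = 0.05015
  Condition Epsilon: 0.12 × 0.015 = 0.0018
  Condition Zeta: 0.17 × 0.156 = 0.02652
  Condition Delta: 0.38 × 0.035 = 0.0133
Normalizing constant = 0.11373.
P(Condition Zeta | evidence) = 0.02652 / 0.11373 ≈ 0.233.

0.233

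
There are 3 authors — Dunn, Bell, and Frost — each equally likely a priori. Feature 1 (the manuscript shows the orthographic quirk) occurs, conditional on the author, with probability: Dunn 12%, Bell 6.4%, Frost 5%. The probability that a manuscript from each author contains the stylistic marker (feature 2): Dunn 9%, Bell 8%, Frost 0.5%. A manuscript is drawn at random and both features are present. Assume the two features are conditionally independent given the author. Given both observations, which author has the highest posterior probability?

Dunn

With a uniform prior (1/3 each), posterior ∝ likelihood:
  Dunn: 0.12 × 0.09 = 0.0108
  Bell: 0.064 × 0.08 = 0.00512
  Frost: 0.05 × 0.005 = 0.00025
Normalizing constant = 0.01617.
Largest term belongs to Dunn, so Dunn is most probable.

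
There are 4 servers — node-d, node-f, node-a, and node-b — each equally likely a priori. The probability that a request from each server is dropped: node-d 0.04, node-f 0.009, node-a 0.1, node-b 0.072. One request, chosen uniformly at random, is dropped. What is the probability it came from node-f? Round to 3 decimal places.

0.041

Since the prior is uniform, the posterior is proportional to the likelihood:
  node-d: 0.04
  node-f: 0.009
  node-a: 0.1
  node-b: 0.072
Normalizing constant = 0.221.
P(node-f | evidence) = 0.009 / 0.221 ≈ 0.041.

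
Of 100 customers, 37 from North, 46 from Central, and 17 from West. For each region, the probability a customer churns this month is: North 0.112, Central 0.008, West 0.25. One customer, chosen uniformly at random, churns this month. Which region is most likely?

Compute prior × likelihood for every hypothesis:
  North: 0.37 × 0.112 = 0.04144
  Central: 0.46 × 0.008 = 0.00368
  West: 0.17 × 0.25 = 0.0425
Total = 0.08762.
Largest term belongs to West, so West is most probable.

West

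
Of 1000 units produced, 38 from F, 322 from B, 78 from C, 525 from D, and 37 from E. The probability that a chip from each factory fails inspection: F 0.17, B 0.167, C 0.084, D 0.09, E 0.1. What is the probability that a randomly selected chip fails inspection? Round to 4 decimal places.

0.1177

Compute prior × likelihood for every hypothesis:
  F: 0.038 × 0.17 = 0.00646
  B: 0.322 × 0.167 = 0.053774
  C: 0.078 × 0.084 = 0.006552
  D: 0.525 × 0.09 = 0.04725
  E: 0.037 × 0.1 = 0.0037
P(nonconforming) = 0.00646 + 0.053774 + 0.006552 + 0.04725 + 0.0037 = 0.117736 → 0.1177.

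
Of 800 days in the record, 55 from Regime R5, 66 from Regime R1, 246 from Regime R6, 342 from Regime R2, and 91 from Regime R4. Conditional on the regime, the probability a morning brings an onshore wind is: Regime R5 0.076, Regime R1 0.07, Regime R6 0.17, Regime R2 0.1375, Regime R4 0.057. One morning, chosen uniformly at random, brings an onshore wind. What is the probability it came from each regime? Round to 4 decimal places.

Regime R5 0.0406, Regime R1 0.0449, Regime R6 0.4067, Regime R2 0.4573, Regime R4 0.0504

Unnormalized posteriors (prior × likelihood):
  Regime R5: 0.06875 × 0.076 = 0.005225
  Regime R1: 0.0825 × 0.07 = 0.005775
  Regime R6: 0.3075 × 0.17 = 0.052275
  Regime R2: 0.4275 × 0.1375 = 0.05878125
  Regime R4: 0.11375 × 0.057 = 0.00648375
Total = 0.12854.
P(Regime R5 | onshore) = 0.005225/0.12854 ≈ 0.0406
P(Regime R1 | onshore) = 0.005775/0.12854 ≈ 0.0449
P(Regime R6 | onshore) = 0.052275/0.12854 ≈ 0.4067
P(Regime R2 | onshore) = 0.05878125/0.12854 ≈ 0.4573
P(Regime R4 | onshore) = 0.00648375/0.12854 ≈ 0.0504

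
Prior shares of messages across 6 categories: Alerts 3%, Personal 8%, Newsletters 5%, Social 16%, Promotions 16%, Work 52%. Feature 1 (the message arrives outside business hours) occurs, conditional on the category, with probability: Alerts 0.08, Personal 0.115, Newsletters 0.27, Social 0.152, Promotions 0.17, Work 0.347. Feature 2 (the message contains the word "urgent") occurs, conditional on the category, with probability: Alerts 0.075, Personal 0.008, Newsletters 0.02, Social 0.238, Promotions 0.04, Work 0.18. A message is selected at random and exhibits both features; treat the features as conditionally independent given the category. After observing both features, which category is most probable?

Work

By Bayes' rule, posterior ∝ prior × likelihood:
  Alerts: 0.03 × 0.08 × 0.075 = 0.00018
  Personal: 0.08 × 0.115 × 0.008 = 0.0000736
  Newsletters: 0.05 × 0.27 × 0.02 = 0.00027
  Social: 0.16 × 0.152 × 0.238 = 0.00578816
  Promotions: 0.16 × 0.17 × 0.04 = 0.001088
  Work: 0.52 × 0.347 × 0.18 = 0.0324792
Total = 0.03987896.
Largest term belongs to Work, so Work is most probable.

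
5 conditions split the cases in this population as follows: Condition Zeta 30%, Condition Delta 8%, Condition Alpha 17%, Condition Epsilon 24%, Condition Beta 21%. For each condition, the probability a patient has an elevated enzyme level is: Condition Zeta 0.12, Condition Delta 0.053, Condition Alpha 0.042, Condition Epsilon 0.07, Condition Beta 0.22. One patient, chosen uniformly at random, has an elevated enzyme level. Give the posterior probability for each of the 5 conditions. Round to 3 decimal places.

Unnormalized posteriors (prior × likelihood):
  Condition Zeta: 0.3 × 0.12 = 0.036
  Condition Delta: 0.08 × 0.053 = 0.00424
  Condition Alpha: 0.17 × 0.042 = 0.00714
  Condition Epsilon: 0.24 × 0.07 = 0.0168
  Condition Beta: 0.21 × 0.22 = 0.0462
Total = 0.11038.
P(Condition Zeta | elevated) = 0.036/0.11038 ≈ 0.326
P(Condition Delta | elevated) = 0.00424/0.11038 ≈ 0.038
P(Condition Alpha | elevated) = 0.00714/0.11038 ≈ 0.065
P(Condition Epsilon | elevated) = 0.0168/0.11038 ≈ 0.152
P(Condition Beta | elevated) = 0.0462/0.11038 ≈ 0.419

Condition Zeta 0.326, Condition Delta 0.038, Condition Alpha 0.065, Condition Epsilon 0.152, Condition Beta 0.419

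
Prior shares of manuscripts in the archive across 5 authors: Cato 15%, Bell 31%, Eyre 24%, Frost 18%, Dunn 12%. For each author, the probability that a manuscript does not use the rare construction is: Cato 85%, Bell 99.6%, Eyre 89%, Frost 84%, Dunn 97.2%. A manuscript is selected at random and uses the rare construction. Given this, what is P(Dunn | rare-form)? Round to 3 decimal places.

0.041

Taking complements, P(rare-form | each) = Cato 0.15, Bell 0.004, Eyre 0.11, Frost 0.16, Dunn 0.028.
Compute prior × likelihood for every hypothesis:
  Cato: 0.15 × 0.15 = 0.0225
  Bell: 0.31 × 0.004 = 0.00124
  Eyre: 0.24 × 0.11 = 0.0264
  Frost: 0.18 × 0.16 = 0.0288
  Dunn: 0.12 × 0.028 = 0.00336
Normalizing constant = 0.0823.
P(Dunn | evidence) = 0.00336 / 0.0823 ≈ 0.041.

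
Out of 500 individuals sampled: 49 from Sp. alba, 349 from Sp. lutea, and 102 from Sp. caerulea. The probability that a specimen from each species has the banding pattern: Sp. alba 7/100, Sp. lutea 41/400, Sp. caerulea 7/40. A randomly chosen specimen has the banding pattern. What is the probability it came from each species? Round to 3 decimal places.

Sp. alba 0.060, Sp. lutea 0.627, Sp. caerulea 0.313

Compute prior × likelihood for every hypothesis:
  Sp. alba: 0.098 × 0.07 = 0.00686
  Sp. lutea: 0.698 × 0.1025 = 0.071545
  Sp. caerulea: 0.204 × 0.175 = 0.0357
Sum = 0.114105.
P(Sp. alba | banded) = 0.00686/0.114105 ≈ 0.060
P(Sp. lutea | banded) = 0.071545/0.114105 ≈ 0.627
P(Sp. caerulea | banded) = 0.0357/0.114105 ≈ 0.313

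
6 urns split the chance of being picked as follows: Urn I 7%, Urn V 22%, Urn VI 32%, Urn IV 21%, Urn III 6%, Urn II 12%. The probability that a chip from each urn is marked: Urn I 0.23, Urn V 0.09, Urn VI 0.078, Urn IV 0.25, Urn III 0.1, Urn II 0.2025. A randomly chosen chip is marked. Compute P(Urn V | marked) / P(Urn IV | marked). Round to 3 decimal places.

0.377

Prior × likelihood for each hypothesis:
  Urn I: 0.07 × 0.23 = 0.0161
  Urn V: 0.22 × 0.09 = 0.0198
  Urn VI: 0.32 × 0.078 = 0.02496
  Urn IV: 0.21 × 0.25 = 0.0525
  Urn III: 0.06 × 0.1 = 0.006
  Urn II: 0.12 × 0.2025 = 0.0243
Sum = 0.14366.
The ratio is 0.0198 / 0.0525 (the normalizer cancels) = 0.377.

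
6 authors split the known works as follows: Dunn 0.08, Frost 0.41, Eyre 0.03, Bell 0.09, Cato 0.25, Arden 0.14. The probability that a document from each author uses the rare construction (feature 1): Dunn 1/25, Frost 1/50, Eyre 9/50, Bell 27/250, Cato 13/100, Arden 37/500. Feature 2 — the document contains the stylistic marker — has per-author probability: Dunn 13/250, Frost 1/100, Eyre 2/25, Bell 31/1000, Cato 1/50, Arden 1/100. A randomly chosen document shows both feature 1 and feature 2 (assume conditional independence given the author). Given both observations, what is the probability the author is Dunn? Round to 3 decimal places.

0.096

Compute prior × likelihood for every hypothesis:
  Dunn: 0.08 × 0.04 × 0.052 = 0.0001664
  Frost: 0.41 × 0.02 × 0.01 = 0.000082
  Eyre: 0.03 × 0.18 × 0.08 = 0.000432
  Bell: 0.09 × 0.108 × 0.031 = 0.00030132
  Cato: 0.25 × 0.13 × 0.02 = 0.00065
  Arden: 0.14 × 0.074 × 0.01 = 0.0001036
Normalizing constant = 0.00173532.
P(Dunn | evidence) = 0.0001664 / 0.00173532 ≈ 0.096.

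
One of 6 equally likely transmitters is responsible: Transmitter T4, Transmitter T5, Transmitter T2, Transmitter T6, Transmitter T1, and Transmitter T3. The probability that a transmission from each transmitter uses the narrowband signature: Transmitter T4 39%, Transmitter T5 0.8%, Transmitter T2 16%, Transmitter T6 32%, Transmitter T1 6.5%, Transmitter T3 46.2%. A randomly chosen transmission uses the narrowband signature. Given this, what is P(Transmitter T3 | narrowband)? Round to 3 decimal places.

0.329

Since the prior is uniform, the posterior is proportional to the likelihood:
  Transmitter T4: 0.39
  Transmitter T5: 0.008
  Transmitter T2: 0.16
  Transmitter T6: 0.32
  Transmitter T1: 0.065
  Transmitter T3: 0.462
Sum = 1.405.
P(Transmitter T3 | evidence) = 0.462 / 1.405 ≈ 0.329.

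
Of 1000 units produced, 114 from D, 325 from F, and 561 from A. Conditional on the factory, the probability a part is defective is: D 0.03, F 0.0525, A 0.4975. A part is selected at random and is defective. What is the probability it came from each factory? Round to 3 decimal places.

Compute prior × likelihood for every hypothesis:
  D: 0.114 × 0.03 = 0.00342
  F: 0.325 × 0.0525 = 0.0170625
  A: 0.561 × 0.4975 = 0.2790975
Total = 0.29958.
P(D | defective) = 0.00342/0.29958 ≈ 0.011
P(F | defective) = 0.0170625/0.29958 ≈ 0.057
P(A | defective) = 0.2790975/0.29958 ≈ 0.932
(Check: 0.011+0.057+0.932 = 1.000.)

D 0.011, F 0.057, A 0.932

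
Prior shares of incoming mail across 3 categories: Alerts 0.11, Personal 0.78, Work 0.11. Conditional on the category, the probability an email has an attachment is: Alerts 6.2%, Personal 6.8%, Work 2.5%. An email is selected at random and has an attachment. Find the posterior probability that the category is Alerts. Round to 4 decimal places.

0.1089

Prior × likelihood for each hypothesis:
  Alerts: 0.11 × 0.062 = 0.00682
  Personal: 0.78 × 0.068 = 0.05304
  Work: 0.11 × 0.025 = 0.00275
Sum = 0.06261.
P(Alerts | evidence) = 0.00682 / 0.06261 ≈ 0.1089.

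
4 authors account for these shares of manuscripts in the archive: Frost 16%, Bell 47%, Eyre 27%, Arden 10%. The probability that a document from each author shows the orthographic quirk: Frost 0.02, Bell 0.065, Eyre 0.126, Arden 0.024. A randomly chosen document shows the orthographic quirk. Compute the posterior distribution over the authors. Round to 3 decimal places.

Prior × likelihood for each hypothesis:
  Frost: 0.16 × 0.02 = 0.0032
  Bell: 0.47 × 0.065 = 0.03055
  Eyre: 0.27 × 0.126 = 0.03402
  Arden: 0.1 × 0.024 = 0.0024
Sum = 0.07017.
P(Frost | quirk) = 0.0032/0.07017 ≈ 0.046
P(Bell | quirk) = 0.03055/0.07017 ≈ 0.435
P(Eyre | quirk) = 0.03402/0.07017 ≈ 0.485
P(Arden | quirk) = 0.0024/0.07017 ≈ 0.034

Frost 0.046, Bell 0.435, Eyre 0.485, Arden 0.034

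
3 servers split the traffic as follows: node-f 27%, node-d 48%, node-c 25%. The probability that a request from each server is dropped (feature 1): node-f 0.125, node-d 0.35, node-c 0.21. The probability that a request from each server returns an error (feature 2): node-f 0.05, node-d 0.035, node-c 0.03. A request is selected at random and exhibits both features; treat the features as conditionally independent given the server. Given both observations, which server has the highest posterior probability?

By Bayes' rule, posterior ∝ prior × likelihood:
  node-f: 0.27 × 0.125 × 0.05 = 0.0016875
  node-d: 0.48 × 0.35 × 0.035 = 0.00588
  node-c: 0.25 × 0.21 × 0.03 = 0.001575
Total = 0.0091425.
Largest term belongs to node-d, so node-d is most probable.

node-d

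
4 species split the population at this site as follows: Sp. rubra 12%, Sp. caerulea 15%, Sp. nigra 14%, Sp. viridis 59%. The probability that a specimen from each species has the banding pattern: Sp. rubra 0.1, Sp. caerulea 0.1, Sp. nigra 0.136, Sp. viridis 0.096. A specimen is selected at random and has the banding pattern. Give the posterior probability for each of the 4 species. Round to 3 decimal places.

Compute prior × likelihood for every hypothesis:
  Sp. rubra: 0.12 × 0.1 = 0.012
  Sp. caerulea: 0.15 × 0.1 = 0.015
  Sp. nigra: 0.14 × 0.136 = 0.01904
  Sp. viridis: 0.59 × 0.096 = 0.05664
Normalizing constant = 0.10268.
P(Sp. rubra | banded) = 0.012/0.10268 ≈ 0.117
P(Sp. caerulea | banded) = 0.015/0.10268 ≈ 0.146
P(Sp. nigra | banded) = 0.01904/0.10268 ≈ 0.185
P(Sp. viridis | banded) = 0.05664/0.10268 ≈ 0.552
(Check: 0.117+0.146+0.185+0.552 = 1.000.)

Sp. rubra 0.117, Sp. caerulea 0.146, Sp. nigra 0.185, Sp. viridis 0.552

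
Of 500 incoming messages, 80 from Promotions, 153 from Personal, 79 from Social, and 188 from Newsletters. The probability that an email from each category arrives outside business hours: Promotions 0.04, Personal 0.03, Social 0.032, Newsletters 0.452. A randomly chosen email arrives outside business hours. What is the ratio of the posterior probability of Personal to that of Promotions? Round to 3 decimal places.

Unnormalized posteriors (prior × likelihood):
  Promotions: 0.16 × 0.04 = 0.0064
  Personal: 0.306 × 0.03 = 0.00918
  Social: 0.158 × 0.032 = 0.005056
  Newsletters: 0.376 × 0.452 = 0.169952
Normalizing constant = 0.190588.
The ratio is 0.00918 / 0.0064 (the normalizer cancels) = 1.434.

1.434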